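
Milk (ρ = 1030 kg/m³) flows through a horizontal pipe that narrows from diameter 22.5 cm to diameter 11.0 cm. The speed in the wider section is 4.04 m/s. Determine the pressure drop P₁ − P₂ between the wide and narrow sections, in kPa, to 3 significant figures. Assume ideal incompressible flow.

Mass conservation (A₁v₁ = A₂v₂) gives v₂ = 4.04 × 398/95.0 = 16.9 m/s.
With no height change, Bernoulli's equation is P₁ + ½ρv₁² = P₂ + ½ρv₂².
P₁ − P₂ = ½·1030·(16.9² − 4.04²) = ½·1030·269 = 139000 Pa.

139 kPa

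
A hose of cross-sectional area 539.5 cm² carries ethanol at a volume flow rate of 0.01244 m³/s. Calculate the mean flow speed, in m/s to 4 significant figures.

0.2306 m/s

Q = 0.01244 m³/s = 0.01244 m³/s.
v = Q/A = 0.01244 / 0.05395 = 0.2306 m/s.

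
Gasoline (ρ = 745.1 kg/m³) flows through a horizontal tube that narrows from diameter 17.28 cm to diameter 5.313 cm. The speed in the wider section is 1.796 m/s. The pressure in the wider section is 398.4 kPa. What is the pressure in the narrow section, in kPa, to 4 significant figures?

The volume flow rate is constant, so v₂ = (A₁/A₂)v₁ = (234.5/22.17)·1.796 = 19.00 m/s.
Along the horizontal streamline, P + ½ρv² is constant.
P₂ = P₁ − ½ρ(v₂² − v₁²) = 398400 − ½·745.1·(19.00² − 1.796²) = 398400 − 133300 = 265100 Pa.

P₂ ≈ 265.1 kPa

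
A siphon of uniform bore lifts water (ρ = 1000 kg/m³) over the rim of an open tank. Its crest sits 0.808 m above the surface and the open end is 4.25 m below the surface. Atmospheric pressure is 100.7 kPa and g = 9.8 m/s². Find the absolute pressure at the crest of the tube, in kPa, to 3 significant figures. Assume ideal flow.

P_top ≈ 51.1 kPa

The outlet speed comes from Torricelli: v = √(2g·4.25) = 9.13 m/s.
With constant cross-section the crest speed equals v; applying Bernoulli from the surface up to the crest, P_top = P_atm − ½ρv² − ρg·h_top.
P_top = 100700 − ½·1000·9.13² − 1000·9.8·0.808 = 51100 Pa.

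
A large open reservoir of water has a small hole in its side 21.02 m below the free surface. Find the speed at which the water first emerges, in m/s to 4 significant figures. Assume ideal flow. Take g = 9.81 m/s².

The surface is effectively still and both ends are open, so ½v² = gh and v = √(2·9.81·21.02) = 20.31 m/s.

v = 20.31 m/s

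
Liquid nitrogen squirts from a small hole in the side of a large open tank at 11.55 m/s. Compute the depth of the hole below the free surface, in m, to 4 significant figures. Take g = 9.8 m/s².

Inverting v = √(2gh) gives h = v² / 2g.
h = 11.55²/(2·9.8) = 133.4/19.60 = 6.806 m.

h ≈ 6.806 m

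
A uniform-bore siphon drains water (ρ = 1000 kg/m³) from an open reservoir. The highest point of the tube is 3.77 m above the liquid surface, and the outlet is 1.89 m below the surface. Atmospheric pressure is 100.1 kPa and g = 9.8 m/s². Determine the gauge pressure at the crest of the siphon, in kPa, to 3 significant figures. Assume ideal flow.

P_gauge ≈ -55.5 kPa

Bernoulli surface→outlet gives ½v² = g·h_out, so v = √(2·9.8·1.89) = 6.09 m/s.
Continuity keeps v the same throughout the tube; from surface to crest, P_atm + 0 = P_top + ½ρv² + ρg·h_top.
P_top = 100100 − ½·1000·6.09² − 1000·9.8·3.77 = 44600 Pa. So P_gauge = P_top − P_atm = -55500 Pa.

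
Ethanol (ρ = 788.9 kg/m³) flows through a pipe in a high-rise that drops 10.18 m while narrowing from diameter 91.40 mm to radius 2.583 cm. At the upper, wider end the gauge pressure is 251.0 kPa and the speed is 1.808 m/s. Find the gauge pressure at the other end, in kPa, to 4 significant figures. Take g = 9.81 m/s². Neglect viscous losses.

Continuity gives A₁v₁ = A₂v₂, so v₂ = (65.61 cm²)/(20.96 cm²) × 1.808 m/s = 5.660 m/s.
Bernoulli: P₁ + ½ρv₁² + ρg h₁ = P₂ + ½ρv₂² + ρg h₂, so P₂ = P₁ + ½ρ(v₁² − v₂²) − ρg(h₂ − h₁).
P₂ = 251000 + ½·788.9·(1.808² − 5.660²) − 788.9·9.81·(−10.18) = 251000 + (-11350) − (-78780) = 318400 Pa.

P₂ = 318.4 kPa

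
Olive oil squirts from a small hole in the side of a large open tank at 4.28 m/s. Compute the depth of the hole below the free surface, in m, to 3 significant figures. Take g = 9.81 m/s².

0.934 m

Inverting v = √(2gh) gives h = v² / 2g.
h = 4.28²/(2·9.81) = 18.3/19.62 = 0.934 m.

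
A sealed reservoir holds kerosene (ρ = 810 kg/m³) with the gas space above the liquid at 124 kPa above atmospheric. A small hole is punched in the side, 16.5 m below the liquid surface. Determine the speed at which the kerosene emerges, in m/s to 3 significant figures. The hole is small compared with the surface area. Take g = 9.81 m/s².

Take point 1 at the surface (v₁ ≈ 0) and point 2 at the hole (at atmospheric pressure). Bernoulli: P₁ + ρg h = P_atm + ½ρv₂².
With P₁ − P_atm = 124000 Pa, v₂ = √(2gh + 2ΔP/ρ) = √(2·9.81·16.5 + 2·124000/810) = 25.1 m/s.

v ≈ 25.1 m/s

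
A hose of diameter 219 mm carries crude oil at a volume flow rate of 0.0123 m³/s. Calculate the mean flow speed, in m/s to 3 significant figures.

Q = 0.0123 m³/s = 0.0123 m³/s.
v = Q/A = 0.0123 / 0.0377 = 0.327 m/s.

0.327 m/s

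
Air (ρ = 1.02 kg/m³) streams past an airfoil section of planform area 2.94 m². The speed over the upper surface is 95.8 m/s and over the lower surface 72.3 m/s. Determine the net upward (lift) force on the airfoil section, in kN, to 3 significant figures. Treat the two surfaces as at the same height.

The faster flow above has the lower pressure; Bernoulli (same height) gives ΔP = ½ρ(v_up² − v_low²).
ΔP = ½·1.02·(95.8² − 72.3²) = 2010 Pa.
Lift = ΔP · A = 2010 × 2.94 = 5920 N.

F = 5.92 kN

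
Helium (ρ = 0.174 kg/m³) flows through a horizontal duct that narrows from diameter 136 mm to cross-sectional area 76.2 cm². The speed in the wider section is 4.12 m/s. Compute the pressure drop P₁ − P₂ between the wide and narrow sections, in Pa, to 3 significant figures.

Mass conservation (A₁v₁ = A₂v₂) gives v₂ = 4.12 × 145/76.2 = 7.85 m/s.
With no height change, Bernoulli's equation is P₁ + ½ρv₁² = P₂ + ½ρv₂².
P₁ − P₂ = ½·0.174·(7.85² − 4.12²) = ½·0.174·44.7 = 3.89 Pa.

ΔP = 3.89 Pa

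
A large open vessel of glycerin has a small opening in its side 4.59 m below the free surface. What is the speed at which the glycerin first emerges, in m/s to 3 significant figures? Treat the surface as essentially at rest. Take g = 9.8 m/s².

v = 9.48 m/s

Torricelli's result v = √(2gh) gives v = √(2·9.8·4.59) = 9.48 m/s.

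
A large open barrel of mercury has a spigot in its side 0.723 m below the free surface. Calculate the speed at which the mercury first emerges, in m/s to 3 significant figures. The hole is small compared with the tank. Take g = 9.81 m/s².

v ≈ 3.77 m/s

With the surface at rest and both surface and jet at atmospheric pressure, Bernoulli gives ρg h = ½ρv², so v = √(2gh) = √(2·9.81·0.723) = 3.77 m/s.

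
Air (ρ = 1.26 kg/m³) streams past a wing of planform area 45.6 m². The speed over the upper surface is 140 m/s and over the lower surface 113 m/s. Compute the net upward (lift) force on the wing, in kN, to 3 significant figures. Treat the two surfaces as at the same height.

F ≈ 196 kN

From P + ½ρv² = const at equal height, P_low − P_up = ½ρ(v_up² − v_low²).
ΔP = ½·1.26·(140² − 113²) = 4300 Pa.
Lift = ΔP · A = 4300 × 45.6 = 196000 N.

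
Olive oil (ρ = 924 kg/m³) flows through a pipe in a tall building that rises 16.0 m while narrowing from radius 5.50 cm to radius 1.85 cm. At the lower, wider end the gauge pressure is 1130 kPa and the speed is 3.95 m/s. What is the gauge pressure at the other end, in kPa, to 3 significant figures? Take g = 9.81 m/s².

P₂ = 429 kPa

By continuity, v₂ = v₁·A₁/A₂ = 3.95·(95.0/10.8) = 34.9 m/s.
Bernoulli: P₁ + ½ρv₁² + ρg h₁ = P₂ + ½ρv₂² + ρg h₂, so P₂ = P₁ + ½ρ(v₁² − v₂²) − ρg(h₂ − h₁).
P₂ = 1130000 + ½·924·(3.95² − 34.9²) − 924·9.81·(+16.0) = 1130000 + (-556000) − (145000) = 429000 Pa.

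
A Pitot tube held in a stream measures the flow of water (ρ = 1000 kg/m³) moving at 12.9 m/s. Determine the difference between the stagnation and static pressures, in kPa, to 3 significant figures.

At the stagnation point the flow is brought to rest, so Bernoulli gives P_stag − P_static = ½ρv².
ΔP = ½·1000·12.9² = 83200 Pa.

83.2 kPa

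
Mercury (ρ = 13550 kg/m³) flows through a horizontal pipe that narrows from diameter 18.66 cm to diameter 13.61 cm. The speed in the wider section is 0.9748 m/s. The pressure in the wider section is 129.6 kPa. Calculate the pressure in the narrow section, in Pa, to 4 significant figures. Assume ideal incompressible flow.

P₂ ≈ 113300 Pa

By continuity, v₂ = v₁·A₁/A₂ = 0.9748·(273.5/145.5) = 1.832 m/s.
With no height change, Bernoulli's equation is P₁ + ½ρv₁² = P₂ + ½ρv₂².
P₂ = P₁ − ½ρ(v₂² − v₁²) = 129600 − ½·13550·(1.832² − 0.9748²) = 129600 − 16310 = 113300 Pa.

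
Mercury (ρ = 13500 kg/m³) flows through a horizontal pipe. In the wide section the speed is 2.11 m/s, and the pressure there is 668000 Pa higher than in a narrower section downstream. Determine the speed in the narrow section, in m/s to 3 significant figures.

v₂ ≈ 10.2 m/s

Along the level pipe P + ½ρv² is conserved, hence v₂² = v₁² + 2(P₁ − P₂)/ρ.
v₂ = √(2.11² + 2·668000/13500) = √(4.45 + 99.0) = 10.2 m/s.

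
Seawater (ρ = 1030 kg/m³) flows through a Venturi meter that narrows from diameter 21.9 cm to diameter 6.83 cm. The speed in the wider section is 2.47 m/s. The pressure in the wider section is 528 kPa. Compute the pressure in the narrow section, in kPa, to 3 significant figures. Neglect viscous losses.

P₂ = 199 kPa

Continuity gives A₁v₁ = A₂v₂, so v₂ = (377 cm²)/(36.6 cm²) × 2.47 m/s = 25.4 m/s.
Along the horizontal streamline, P + ½ρv² is constant.
P₂ = P₁ − ½ρ(v₂² − v₁²) = 528000 − ½·1030·(25.4² − 2.47²) = 528000 − 329000 = 199000 Pa.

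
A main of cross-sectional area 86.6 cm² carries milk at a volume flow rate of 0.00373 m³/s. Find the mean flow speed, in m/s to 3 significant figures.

Q = 0.00373 m³/s = 0.00373 m³/s.
v = Q/A = 0.00373 / 0.00866 = 0.431 m/s.

v ≈ 0.431 m/s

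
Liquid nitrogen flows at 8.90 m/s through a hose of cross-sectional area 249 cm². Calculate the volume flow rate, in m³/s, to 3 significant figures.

0.222 m³/s

Q = A·v = 0.0249 m² × 8.90 m/s = 0.222 m³/s.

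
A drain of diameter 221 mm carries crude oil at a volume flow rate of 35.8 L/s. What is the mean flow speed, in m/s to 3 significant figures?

Q = 35.8 L/s = 0.0358 m³/s.
v = Q/A = 0.0358 / 0.0384 = 0.933 m/s.

v ≈ 0.933 m/s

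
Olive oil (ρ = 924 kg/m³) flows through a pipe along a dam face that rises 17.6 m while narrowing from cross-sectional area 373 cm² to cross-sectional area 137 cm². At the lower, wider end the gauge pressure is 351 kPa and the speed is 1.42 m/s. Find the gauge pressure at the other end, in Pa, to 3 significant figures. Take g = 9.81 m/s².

Mass conservation (A₁v₁ = A₂v₂) gives v₂ = 1.42 × 373/137 = 3.87 m/s.
Energy conservation along the streamline gives P₂ = P₁ − ½ρ(v₂² − v₁²) − ρg(h₂ − h₁).
P₂ = 351000 + ½·924·(1.42² − 3.87²) − 924·9.81·(+17.6) = 351000 + (-5970) − (160000) = 185000 Pa.

P₂ ≈ 185000 Pa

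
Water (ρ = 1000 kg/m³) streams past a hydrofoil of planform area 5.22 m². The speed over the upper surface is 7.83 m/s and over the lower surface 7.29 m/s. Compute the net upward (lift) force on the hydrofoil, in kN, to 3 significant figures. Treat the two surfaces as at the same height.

F ≈ 21.3 kN

With equal heights on the two surfaces, Bernoulli gives P_lower − P_upper = ½ρ(v_upper² − v_lower²).
ΔP = ½·1000·(7.83² − 7.29²) = 4080 Pa.
Lift = ΔP · A = 4080 × 5.22 = 21300 N.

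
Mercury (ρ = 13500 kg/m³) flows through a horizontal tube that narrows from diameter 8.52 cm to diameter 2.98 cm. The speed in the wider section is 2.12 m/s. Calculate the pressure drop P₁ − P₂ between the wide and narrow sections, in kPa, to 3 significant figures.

ΔP = 2000 kPa

Mass conservation (A₁v₁ = A₂v₂) gives v₂ = 2.12 × 57.0/6.97 = 17.3 m/s.
Bernoulli (h₁ = h₂): P₁ − P₂ = ½ρ(v₂² − v₁²).
P₁ − P₂ = ½·13500·(17.3² − 2.12²) = ½·13500·296 = 2000000 Pa.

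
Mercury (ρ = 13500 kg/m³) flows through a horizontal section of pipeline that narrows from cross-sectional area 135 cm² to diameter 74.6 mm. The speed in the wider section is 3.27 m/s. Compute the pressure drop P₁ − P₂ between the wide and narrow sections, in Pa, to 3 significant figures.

Continuity gives A₁v₁ = A₂v₂, so v₂ = (135 cm²)/(43.7 cm²) × 3.27 m/s = 10.1 m/s.
The pipe is horizontal, so Bernoulli reduces to P₁ + ½ρv₁² = P₂ + ½ρv₂².
P₁ − P₂ = ½·13500·(10.1² − 3.27²) = ½·13500·91.3 = 616000 Pa.

616000 Pa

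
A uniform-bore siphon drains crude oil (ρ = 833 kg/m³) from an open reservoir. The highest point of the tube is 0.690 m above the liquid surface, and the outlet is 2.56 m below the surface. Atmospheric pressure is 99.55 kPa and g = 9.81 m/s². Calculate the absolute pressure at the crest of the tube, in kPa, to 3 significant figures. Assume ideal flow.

From the surface to the outlet (both open to atmosphere, surface at rest): v = √(2g·h_out) = √(2·9.81·2.56) = 7.09 m/s.
Continuity keeps v the same throughout the tube; from surface to crest, P_atm + 0 = P_top + ½ρv² + ρg·h_top.
P_top = 99550 − ½·833·7.09² − 833·9.81·0.690 = 73000 Pa.

P_top = 73.0 kPa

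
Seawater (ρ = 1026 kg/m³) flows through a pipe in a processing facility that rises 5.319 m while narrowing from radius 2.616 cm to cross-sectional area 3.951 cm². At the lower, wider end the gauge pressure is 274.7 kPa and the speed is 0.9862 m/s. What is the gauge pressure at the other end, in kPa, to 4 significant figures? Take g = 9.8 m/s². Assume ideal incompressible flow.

P₂ = 206.9 kPa

The volume flow rate is constant, so v₂ = (A₁/A₂)v₁ = (21.50/3.951)·0.9862 = 5.366 m/s.
Applying Bernoulli between the two ends and solving for P₂: P₂ = P₁ + ½ρ(v₁² − v₂²) − ρgΔh.
P₂ = 274700 + ½·1026·(0.9862² − 5.366²) − 1026·9.8·(+5.319) = 274700 + (-14270) − (53480) = 206900 Pa.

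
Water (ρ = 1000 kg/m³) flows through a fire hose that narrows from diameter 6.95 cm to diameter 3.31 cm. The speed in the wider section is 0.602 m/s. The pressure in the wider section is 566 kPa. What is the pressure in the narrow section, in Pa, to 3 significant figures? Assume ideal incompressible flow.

P₂ ≈ 563000 Pa

Continuity gives A₁v₁ = A₂v₂, so v₂ = (37.9 cm²)/(8.60 cm²) × 0.602 m/s = 2.65 m/s.
Bernoulli (h₁ = h₂): P₁ − P₂ = ½ρ(v₂² − v₁²).
P₂ = P₁ − ½ρ(v₂² − v₁²) = 566000 − ½·1000·(2.65² − 0.602²) = 566000 − 3340 = 563000 Pa.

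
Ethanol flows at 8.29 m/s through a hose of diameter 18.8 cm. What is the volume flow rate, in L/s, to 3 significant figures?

Q = A·v = 0.0278 m² × 8.29 m/s = 0.230 m³/s.
Converting: 0.230 m³/s × 1000 = 230 L/s.

Q ≈ 230 L/s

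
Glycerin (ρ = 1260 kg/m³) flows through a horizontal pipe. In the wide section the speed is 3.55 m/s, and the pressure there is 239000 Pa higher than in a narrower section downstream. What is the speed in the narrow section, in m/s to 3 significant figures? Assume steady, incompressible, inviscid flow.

v₂ ≈ 19.8 m/s

Horizontal Bernoulli: P₁ + ½ρv₁² = P₂ + ½ρv₂², so v₂² = v₁² + 2(P₁ − P₂)/ρ.
v₂ = √(3.55² + 2·239000/1260) = √(12.6 + 379) = 19.8 m/s.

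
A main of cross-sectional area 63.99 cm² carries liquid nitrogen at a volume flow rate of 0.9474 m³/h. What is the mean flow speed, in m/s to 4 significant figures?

Q = 0.9474 m³/h = 0.0002632 m³/s.
v = Q/A = 0.0002632 / 0.006399 = 0.04113 m/s.

v ≈ 0.04113 m/s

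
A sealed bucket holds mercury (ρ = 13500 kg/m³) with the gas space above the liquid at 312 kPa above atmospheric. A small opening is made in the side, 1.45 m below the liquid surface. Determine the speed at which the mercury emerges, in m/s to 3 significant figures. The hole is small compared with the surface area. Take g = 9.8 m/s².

v ≈ 8.64 m/s

Take point 1 at the surface (v₁ ≈ 0) and point 2 at the hole (at atmospheric pressure). Bernoulli: P₁ + ρg h = P_atm + ½ρv₂².
With P₁ − P_atm = 312000 Pa, v₂ = √(2gh + 2ΔP/ρ) = √(2·9.8·1.45 + 2·312000/13500) = 8.64 m/s.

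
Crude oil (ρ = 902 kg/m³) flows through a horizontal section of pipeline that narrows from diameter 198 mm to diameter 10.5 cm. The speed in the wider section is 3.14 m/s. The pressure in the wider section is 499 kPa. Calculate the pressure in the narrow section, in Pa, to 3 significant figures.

By continuity, v₂ = v₁·A₁/A₂ = 3.14·(308/86.6) = 11.2 m/s.
The pipe is horizontal, so Bernoulli reduces to P₁ + ½ρv₁² = P₂ + ½ρv₂².
P₂ = P₁ − ½ρ(v₂² − v₁²) = 499000 − ½·902·(11.2² − 3.14²) = 499000 − 51800 = 447000 Pa.

P₂ = 447000 Pa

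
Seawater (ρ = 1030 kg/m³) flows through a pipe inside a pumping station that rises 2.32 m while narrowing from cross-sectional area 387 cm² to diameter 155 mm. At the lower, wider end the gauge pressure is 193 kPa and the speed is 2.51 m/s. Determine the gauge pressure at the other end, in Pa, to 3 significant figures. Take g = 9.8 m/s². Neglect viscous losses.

The volume flow rate is constant, so v₂ = (A₁/A₂)v₁ = (387/189)·2.51 = 5.15 m/s.
Energy conservation along the streamline gives P₂ = P₁ − ½ρ(v₂² − v₁²) − ρg(h₂ − h₁).
P₂ = 193000 + ½·1030·(2.51² − 5.15²) − 1030·9.8·(+2.32) = 193000 + (-10400) − (23400) = 159000 Pa.

P₂ ≈ 159000 Pa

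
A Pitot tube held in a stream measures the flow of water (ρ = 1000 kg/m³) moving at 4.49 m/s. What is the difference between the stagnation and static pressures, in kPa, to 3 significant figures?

Bernoulli between the free stream and the stagnation point: ½ρv² = P_stag − P_static.
ΔP = ½·1000·4.49² = 10100 Pa.

ΔP ≈ 10.1 kPa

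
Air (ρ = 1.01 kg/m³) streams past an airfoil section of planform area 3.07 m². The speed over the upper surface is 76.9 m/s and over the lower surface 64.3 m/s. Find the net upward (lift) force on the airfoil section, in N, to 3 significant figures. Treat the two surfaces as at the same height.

From P + ½ρv² = const at equal height, P_low − P_up = ½ρ(v_up² − v_low²).
ΔP = ½·1.01·(76.9² − 64.3²) = 898 Pa.
Lift = ΔP · A = 898 × 3.07 = 2760 N.

F ≈ 2760 N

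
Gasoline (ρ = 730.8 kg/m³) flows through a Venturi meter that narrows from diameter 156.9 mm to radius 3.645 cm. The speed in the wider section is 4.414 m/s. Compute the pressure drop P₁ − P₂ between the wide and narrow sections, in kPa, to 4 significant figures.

By continuity, v₂ = v₁·A₁/A₂ = 4.414·(193.3/41.74) = 20.45 m/s.
With no height change, Bernoulli's equation is P₁ + ½ρv₁² = P₂ + ½ρv₂².
P₁ − P₂ = ½·730.8·(20.45² − 4.414²) = ½·730.8·398.6 = 145600 Pa.

145.6 kPa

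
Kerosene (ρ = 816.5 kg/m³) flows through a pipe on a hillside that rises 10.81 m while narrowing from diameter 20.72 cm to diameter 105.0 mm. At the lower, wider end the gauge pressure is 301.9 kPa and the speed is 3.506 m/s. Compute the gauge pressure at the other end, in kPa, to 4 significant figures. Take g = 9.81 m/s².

Continuity gives A₁v₁ = A₂v₂, so v₂ = (337.2 cm²)/(86.59 cm²) × 3.506 m/s = 13.65 m/s.
Bernoulli: P₁ + ½ρv₁² + ρg h₁ = P₂ + ½ρv₂² + ρg h₂, so P₂ = P₁ + ½ρ(v₁² − v₂²) − ρg(h₂ − h₁).
P₂ = 301900 + ½·816.5·(3.506² − 13.65²) − 816.5·9.81·(+10.81) = 301900 + (-71080) − (86590) = 144200 Pa.

P₂ = 144.2 kPa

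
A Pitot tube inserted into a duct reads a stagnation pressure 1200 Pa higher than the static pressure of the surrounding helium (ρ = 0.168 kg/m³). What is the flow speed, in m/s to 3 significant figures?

Bernoulli between the free stream and the stagnation point: ½ρv² = P_stag − P_static.
v = √(2ΔP/ρ) = √(2·1200/0.168) = 120 m/s.

v = 120 m/s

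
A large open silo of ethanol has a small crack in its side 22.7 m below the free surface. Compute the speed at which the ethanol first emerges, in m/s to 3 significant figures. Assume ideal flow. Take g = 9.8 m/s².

21.1 m/s

Torricelli's result v = √(2gh) gives v = √(2·9.8·22.7) = 21.1 m/s.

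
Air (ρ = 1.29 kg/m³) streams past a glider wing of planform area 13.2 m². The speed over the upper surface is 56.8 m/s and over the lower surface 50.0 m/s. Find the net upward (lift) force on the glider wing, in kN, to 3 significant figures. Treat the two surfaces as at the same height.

F ≈ 6.18 kN

With equal heights on the two surfaces, Bernoulli gives P_lower − P_upper = ½ρ(v_upper² − v_lower²).
ΔP = ½·1.29·(56.8² − 50.0²) = 468 Pa.
Lift = ΔP · A = 468 × 13.2 = 6180 N.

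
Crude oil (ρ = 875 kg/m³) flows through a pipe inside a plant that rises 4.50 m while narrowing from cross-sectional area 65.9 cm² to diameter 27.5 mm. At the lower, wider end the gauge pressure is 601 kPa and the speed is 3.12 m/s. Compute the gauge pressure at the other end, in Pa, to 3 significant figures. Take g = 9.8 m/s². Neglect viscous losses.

P₂ = 42400 Pa

Mass conservation (A₁v₁ = A₂v₂) gives v₂ = 3.12 × 65.9/5.94 = 34.6 m/s.
Applying Bernoulli between the two ends and solving for P₂: P₂ = P₁ + ½ρ(v₁² − v₂²) − ρgΔh.
P₂ = 601000 + ½·875·(3.12² − 34.6²) − 875·9.8·(+4.50) = 601000 + (-520000) − (38600) = 42400 Pa.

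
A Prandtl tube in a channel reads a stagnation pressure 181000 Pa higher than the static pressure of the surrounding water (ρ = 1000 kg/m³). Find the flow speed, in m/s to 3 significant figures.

19.0 m/s

The dynamic pressure equals the rise in static pressure at the stagnation point: ΔP = ½ρv².
v = √(2ΔP/ρ) = √(2·181000/1000) = 19.0 m/s.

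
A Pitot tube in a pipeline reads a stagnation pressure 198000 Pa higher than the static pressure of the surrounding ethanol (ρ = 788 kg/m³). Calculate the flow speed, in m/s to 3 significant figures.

At the stagnation point the flow is brought to rest, so Bernoulli gives P_stag − P_static = ½ρv².
v = √(2ΔP/ρ) = √(2·198000/788) = 22.4 m/s.

v = 22.4 m/s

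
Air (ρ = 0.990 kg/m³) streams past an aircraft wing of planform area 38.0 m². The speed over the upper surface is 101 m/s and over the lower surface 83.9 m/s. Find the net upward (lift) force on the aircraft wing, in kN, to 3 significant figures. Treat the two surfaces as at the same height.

The faster flow above has the lower pressure; Bernoulli (same height) gives ΔP = ½ρ(v_up² − v_low²).
ΔP = ½·0.990·(101² − 83.9²) = 1570 Pa.
Lift = ΔP · A = 1570 × 38.0 = 59500 N.

59.5 kN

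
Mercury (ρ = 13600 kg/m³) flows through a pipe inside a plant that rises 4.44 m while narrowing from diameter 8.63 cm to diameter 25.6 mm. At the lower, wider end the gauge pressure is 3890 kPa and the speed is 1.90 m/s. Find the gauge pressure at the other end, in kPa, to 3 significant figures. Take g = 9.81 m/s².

The volume flow rate is constant, so v₂ = (A₁/A₂)v₁ = (58.5/5.15)·1.90 = 21.6 m/s.
Applying Bernoulli between the two ends and solving for P₂: P₂ = P₁ + ½ρ(v₁² − v₂²) − ρgΔh.
P₂ = 3890000 + ½·13600·(1.90² − 21.6²) − 13600·9.81·(+4.44) = 3890000 + (-3150000) − (592000) = 152000 Pa.

P₂ = 152 kPa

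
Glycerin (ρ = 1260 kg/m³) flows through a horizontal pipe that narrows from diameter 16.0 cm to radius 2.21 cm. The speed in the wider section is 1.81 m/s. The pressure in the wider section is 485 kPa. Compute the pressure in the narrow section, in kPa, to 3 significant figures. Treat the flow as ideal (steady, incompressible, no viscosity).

Continuity gives A₁v₁ = A₂v₂, so v₂ = (201 cm²)/(15.3 cm²) × 1.81 m/s = 23.7 m/s.
Bernoulli (h₁ = h₂): P₁ − P₂ = ½ρ(v₂² − v₁²).
P₂ = P₁ − ½ρ(v₂² − v₁²) = 485000 − ½·1260·(23.7² − 1.81²) = 485000 − 352000 = 133000 Pa.

133 kPa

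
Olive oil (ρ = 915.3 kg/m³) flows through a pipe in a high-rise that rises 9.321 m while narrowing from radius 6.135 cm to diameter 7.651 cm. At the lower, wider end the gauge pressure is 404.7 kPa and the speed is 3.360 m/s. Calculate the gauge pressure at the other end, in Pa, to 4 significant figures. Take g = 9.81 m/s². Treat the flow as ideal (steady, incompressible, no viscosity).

292000 Pa

The volume flow rate is constant, so v₂ = (A₁/A₂)v₁ = (118.2/45.98)·3.360 = 8.642 m/s.
Applying Bernoulli between the two ends and solving for P₂: P₂ = P₁ + ½ρ(v₁² − v₂²) − ρgΔh.
P₂ = 404700 + ½·915.3·(3.360² − 8.642²) − 915.3·9.81·(+9.321) = 404700 + (-29010) − (83690) = 292000 Pa.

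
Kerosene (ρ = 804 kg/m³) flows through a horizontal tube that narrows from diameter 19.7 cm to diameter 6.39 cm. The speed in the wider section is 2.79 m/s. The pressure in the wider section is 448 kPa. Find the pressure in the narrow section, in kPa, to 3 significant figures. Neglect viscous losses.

P₂ = 168 kPa

The volume flow rate is constant, so v₂ = (A₁/A₂)v₁ = (305/32.1)·2.79 = 26.5 m/s.
With no height change, Bernoulli's equation is P₁ + ½ρv₁² = P₂ + ½ρv₂².
P₂ = P₁ − ½ρ(v₂² − v₁²) = 448000 − ½·804·(26.5² − 2.79²) = 448000 − 280000 = 168000 Pa.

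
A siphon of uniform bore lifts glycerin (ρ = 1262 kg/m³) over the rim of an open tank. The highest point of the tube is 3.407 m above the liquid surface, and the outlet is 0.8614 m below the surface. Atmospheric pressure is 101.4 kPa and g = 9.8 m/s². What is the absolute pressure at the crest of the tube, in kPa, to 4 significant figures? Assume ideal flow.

P_top ≈ 48.61 kPa

Bernoulli surface→outlet gives ½v² = g·h_out, so v = √(2·9.8·0.8614) = 4.109 m/s.
The bore is uniform, so the speed at the crest is the same v. Bernoulli surface→crest: P_atm = P_top + ½ρv² + ρg·h_top.
P_top = 101400 − ½·1262·4.109² − 1262·9.8·3.407 = 48610 Pa.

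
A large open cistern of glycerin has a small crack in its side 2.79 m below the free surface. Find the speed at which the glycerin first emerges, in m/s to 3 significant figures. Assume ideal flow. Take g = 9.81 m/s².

v ≈ 7.40 m/s

Torricelli's result v = √(2gh) gives v = √(2·9.81·2.79) = 7.40 m/s.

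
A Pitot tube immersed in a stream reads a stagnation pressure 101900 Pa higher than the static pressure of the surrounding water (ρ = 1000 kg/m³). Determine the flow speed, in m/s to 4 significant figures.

14.28 m/s

Bernoulli between the free stream and the stagnation point: ½ρv² = P_stag − P_static.
v = √(2ΔP/ρ) = √(2·101900/1000) = 14.28 m/s.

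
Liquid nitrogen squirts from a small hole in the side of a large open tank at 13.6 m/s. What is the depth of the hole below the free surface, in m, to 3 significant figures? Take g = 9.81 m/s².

Torricelli: v = √(2gh), so h = v²/(2g).
h = 13.6²/(2·9.81) = 185/19.62 = 9.43 m.

h = 9.43 m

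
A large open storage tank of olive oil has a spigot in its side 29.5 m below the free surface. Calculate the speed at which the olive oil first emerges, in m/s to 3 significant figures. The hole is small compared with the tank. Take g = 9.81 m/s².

v = 24.1 m/s

Bernoulli from surface to hole (P equal, v_surface ≈ 0): v = √(2gh) = √(2×9.81×29.5) = 24.1 m/s.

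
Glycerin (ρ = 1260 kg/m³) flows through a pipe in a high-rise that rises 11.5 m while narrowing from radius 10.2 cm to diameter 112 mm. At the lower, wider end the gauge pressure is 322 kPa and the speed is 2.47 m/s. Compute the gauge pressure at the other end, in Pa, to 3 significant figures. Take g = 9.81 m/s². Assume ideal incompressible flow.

Continuity gives A₁v₁ = A₂v₂, so v₂ = (327 cm²)/(98.5 cm²) × 2.47 m/s = 8.19 m/s.
Energy conservation along the streamline gives P₂ = P₁ − ½ρ(v₂² − v₁²) − ρg(h₂ − h₁).
P₂ = 322000 + ½·1260·(2.47² − 8.19²) − 1260·9.81·(+11.5) = 322000 + (-38500) − (142000) = 141000 Pa.

P₂ = 141000 Pa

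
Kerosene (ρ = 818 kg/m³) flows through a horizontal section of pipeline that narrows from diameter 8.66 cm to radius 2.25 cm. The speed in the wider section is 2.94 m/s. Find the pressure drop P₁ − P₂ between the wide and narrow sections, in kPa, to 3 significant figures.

By continuity, v₂ = v₁·A₁/A₂ = 2.94·(58.9/15.9) = 10.9 m/s.
The pipe is horizontal, so Bernoulli reduces to P₁ + ½ρv₁² = P₂ + ½ρv₂².
P₁ − P₂ = ½·818·(10.9² − 2.94²) = ½·818·110 = 45000 Pa.

ΔP ≈ 45.0 kPa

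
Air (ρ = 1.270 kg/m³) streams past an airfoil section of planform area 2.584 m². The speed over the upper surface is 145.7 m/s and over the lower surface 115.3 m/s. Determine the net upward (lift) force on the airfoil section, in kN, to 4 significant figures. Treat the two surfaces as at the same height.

With equal heights on the two surfaces, Bernoulli gives P_lower − P_upper = ½ρ(v_upper² − v_lower²).
ΔP = ½·1.270·(145.7² − 115.3²) = 5038 Pa.
Lift = ΔP · A = 5038 × 2.584 = 13020 N.

F = 13.02 kN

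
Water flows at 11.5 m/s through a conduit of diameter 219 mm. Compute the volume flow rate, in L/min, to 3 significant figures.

Q = A·v = 0.0377 m² × 11.5 m/s = 0.433 m³/s.
Converting: 0.433 m³/s × 60000 = 26000 L/min.

Q ≈ 26000 L/min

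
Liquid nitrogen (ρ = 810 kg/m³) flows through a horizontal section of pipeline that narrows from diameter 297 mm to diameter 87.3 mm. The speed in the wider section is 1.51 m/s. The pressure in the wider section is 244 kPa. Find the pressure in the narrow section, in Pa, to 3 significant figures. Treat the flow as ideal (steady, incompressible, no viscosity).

P₂ ≈ 121000 Pa

Continuity gives A₁v₁ = A₂v₂, so v₂ = (693 cm²)/(59.9 cm²) × 1.51 m/s = 17.5 m/s.
With no height change, Bernoulli's equation is P₁ + ½ρv₁² = P₂ + ½ρv₂².
P₂ = P₁ − ½ρ(v₂² − v₁²) = 244000 − ½·810·(17.5² − 1.51²) = 244000 − 123000 = 121000 Pa.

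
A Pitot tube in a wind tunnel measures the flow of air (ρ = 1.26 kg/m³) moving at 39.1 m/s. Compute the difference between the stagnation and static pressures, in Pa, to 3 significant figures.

ΔP ≈ 963 Pa

The dynamic pressure equals the rise in static pressure at the stagnation point: ΔP = ½ρv².
ΔP = ½·1.26·39.1² = 963 Pa.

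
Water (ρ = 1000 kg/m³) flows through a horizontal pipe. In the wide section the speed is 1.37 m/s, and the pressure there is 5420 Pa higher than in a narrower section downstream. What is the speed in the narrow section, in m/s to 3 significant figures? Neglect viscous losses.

v₂ ≈ 3.57 m/s

Horizontal Bernoulli: P₁ + ½ρv₁² = P₂ + ½ρv₂², so v₂² = v₁² + 2(P₁ − P₂)/ρ.
v₂ = √(1.37² + 2·5420/1000) = √(1.88 + 10.8) = 3.57 m/s.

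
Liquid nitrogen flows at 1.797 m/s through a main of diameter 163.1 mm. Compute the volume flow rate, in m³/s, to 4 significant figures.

Q ≈ 0.03754 m³/s

Q = A·v = 0.02089 m² × 1.797 m/s = 0.03754 m³/s.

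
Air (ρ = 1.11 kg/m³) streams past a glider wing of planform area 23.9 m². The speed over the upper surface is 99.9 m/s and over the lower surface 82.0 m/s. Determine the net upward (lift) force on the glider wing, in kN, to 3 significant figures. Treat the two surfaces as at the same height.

F ≈ 43.2 kN

From P + ½ρv² = const at equal height, P_low − P_up = ½ρ(v_up² − v_low²).
ΔP = ½·1.11·(99.9² − 82.0²) = 1810 Pa.
Lift = ΔP · A = 1810 × 23.9 = 43200 N.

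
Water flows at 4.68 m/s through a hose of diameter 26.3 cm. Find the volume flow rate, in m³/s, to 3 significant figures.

Q ≈ 0.254 m³/s

Q = A·v = 0.0543 m² × 4.68 m/s = 0.254 m³/s.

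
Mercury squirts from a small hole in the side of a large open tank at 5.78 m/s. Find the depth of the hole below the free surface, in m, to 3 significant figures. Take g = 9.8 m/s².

For a small hole in a large open tank, ½v² = gh, giving h = v²/(2g).
h = 5.78²/(2·9.8) = 33.4/19.60 = 1.70 m.

h = 1.70 m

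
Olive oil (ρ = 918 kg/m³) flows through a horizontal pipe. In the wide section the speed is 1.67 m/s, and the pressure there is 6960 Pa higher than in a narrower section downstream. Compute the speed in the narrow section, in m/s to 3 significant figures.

v₂ ≈ 4.24 m/s

With h₁ = h₂, rearranging Bernoulli gives v₂ = √(v₁² + 2ΔP/ρ).
v₂ = √(1.67² + 2·6960/918) = √(2.79 + 15.2) = 4.24 m/s.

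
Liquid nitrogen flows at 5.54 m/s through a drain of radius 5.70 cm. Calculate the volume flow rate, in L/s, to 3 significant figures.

Q = A·v = 0.0102 m² × 5.54 m/s = 0.0565 m³/s.
Converting: 0.0565 m³/s × 1000 = 56.5 L/s.

Q ≈ 56.5 L/s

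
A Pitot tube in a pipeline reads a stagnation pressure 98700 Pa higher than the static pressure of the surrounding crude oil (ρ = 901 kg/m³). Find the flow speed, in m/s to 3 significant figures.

Bernoulli between the free stream and the stagnation point: ½ρv² = P_stag − P_static.
v = √(2ΔP/ρ) = √(2·98700/901) = 14.8 m/s.

v ≈ 14.8 m/s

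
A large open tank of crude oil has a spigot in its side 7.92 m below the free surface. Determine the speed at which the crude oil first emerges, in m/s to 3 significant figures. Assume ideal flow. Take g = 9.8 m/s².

Bernoulli from surface to hole (P equal, v_surface ≈ 0): v = √(2gh) = √(2×9.8×7.92) = 12.5 m/s.

v = 12.5 m/s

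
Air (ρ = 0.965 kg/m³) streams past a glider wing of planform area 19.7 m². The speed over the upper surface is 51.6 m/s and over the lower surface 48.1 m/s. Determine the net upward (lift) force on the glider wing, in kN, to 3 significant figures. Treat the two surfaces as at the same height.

3.32 kN

With equal heights on the two surfaces, Bernoulli gives P_lower − P_upper = ½ρ(v_upper² − v_lower²).
ΔP = ½·0.965·(51.6² − 48.1²) = 168 Pa.
Lift = ΔP · A = 168 × 19.7 = 3320 N.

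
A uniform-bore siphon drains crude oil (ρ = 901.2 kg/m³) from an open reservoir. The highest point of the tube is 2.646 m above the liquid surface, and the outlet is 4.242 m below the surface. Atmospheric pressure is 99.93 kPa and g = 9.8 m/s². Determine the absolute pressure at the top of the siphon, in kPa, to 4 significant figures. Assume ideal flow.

P_top ≈ 39.10 kPa

From the surface to the outlet (both open to atmosphere, surface at rest): v = √(2g·h_out) = √(2·9.8·4.242) = 9.118 m/s.
Continuity keeps v the same throughout the tube; from surface to crest, P_atm + 0 = P_top + ½ρv² + ρg·h_top.
P_top = 99930 − ½·901.2·9.118² − 901.2·9.8·2.646 = 39100 Pa.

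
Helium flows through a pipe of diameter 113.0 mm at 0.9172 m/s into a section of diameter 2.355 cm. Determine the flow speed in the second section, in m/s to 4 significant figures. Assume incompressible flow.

21.12 m/s

Continuity gives A₁v₁ = A₂v₂, so v₂ = (100.3 cm²)/(4.356 cm²) × 0.9172 m/s = 21.12 m/s.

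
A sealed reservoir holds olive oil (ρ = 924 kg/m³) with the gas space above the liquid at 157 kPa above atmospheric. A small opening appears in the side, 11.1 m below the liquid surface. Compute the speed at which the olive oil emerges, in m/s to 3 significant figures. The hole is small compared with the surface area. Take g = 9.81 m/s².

v ≈ 23.6 m/s

Take point 1 at the surface (v₁ ≈ 0) and point 2 at the hole (at atmospheric pressure). Bernoulli: P₁ + ρg h = P_atm + ½ρv₂².
With P₁ − P_atm = 157000 Pa, v₂ = √(2gh + 2ΔP/ρ) = √(2·9.81·11.1 + 2·157000/924) = 23.6 m/s.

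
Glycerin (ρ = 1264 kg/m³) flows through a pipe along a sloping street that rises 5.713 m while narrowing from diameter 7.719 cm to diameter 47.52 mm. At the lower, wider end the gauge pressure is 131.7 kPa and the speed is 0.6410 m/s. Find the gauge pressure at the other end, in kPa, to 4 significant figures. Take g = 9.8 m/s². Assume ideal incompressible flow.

P₂ ≈ 59.38 kPa

By continuity, v₂ = v₁·A₁/A₂ = 0.6410·(46.80/17.74) = 1.691 m/s.
Energy conservation along the streamline gives P₂ = P₁ − ½ρ(v₂² − v₁²) − ρg(h₂ − h₁).
P₂ = 131700 + ½·1264·(0.6410² − 1.691²) − 1264·9.8·(+5.713) = 131700 + (-1548) − (70770) = 59380 Pa.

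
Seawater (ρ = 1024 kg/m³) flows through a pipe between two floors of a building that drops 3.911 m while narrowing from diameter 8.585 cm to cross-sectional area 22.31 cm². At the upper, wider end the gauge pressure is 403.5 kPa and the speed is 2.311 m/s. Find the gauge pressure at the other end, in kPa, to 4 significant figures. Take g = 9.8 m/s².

427.1 kPa

Mass conservation (A₁v₁ = A₂v₂) gives v₂ = 2.311 × 57.89/22.31 = 5.996 m/s.
Applying Bernoulli between the two ends and solving for P₂: P₂ = P₁ + ½ρ(v₁² − v₂²) − ρgΔh.
P₂ = 403500 + ½·1024·(2.311² − 5.996²) − 1024·9.8·(−3.911) = 403500 + (-15670) − (-39250) = 427100 Pa.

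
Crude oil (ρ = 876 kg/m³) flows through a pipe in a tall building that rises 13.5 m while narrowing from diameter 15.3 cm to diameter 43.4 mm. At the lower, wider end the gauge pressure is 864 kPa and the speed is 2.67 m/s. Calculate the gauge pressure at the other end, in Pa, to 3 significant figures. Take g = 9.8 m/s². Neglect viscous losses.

Continuity gives A₁v₁ = A₂v₂, so v₂ = (184 cm²)/(14.8 cm²) × 2.67 m/s = 33.2 m/s.
Applying Bernoulli between the two ends and solving for P₂: P₂ = P₁ + ½ρ(v₁² − v₂²) − ρgΔh.
P₂ = 864000 + ½·876·(2.67² − 33.2²) − 876·9.8·(+13.5) = 864000 + (-479000) − (116000) = 269000 Pa.

P₂ ≈ 269000 Pa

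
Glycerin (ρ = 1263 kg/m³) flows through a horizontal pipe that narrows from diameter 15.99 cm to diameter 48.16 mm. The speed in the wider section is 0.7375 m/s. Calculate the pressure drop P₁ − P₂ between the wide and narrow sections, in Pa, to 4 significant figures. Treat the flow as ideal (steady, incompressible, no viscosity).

The volume flow rate is constant, so v₂ = (A₁/A₂)v₁ = (200.8/18.22)·0.7375 = 8.130 m/s.
With no height change, Bernoulli's equation is P₁ + ½ρv₁² = P₂ + ½ρv₂².
P₁ − P₂ = ½·1263·(8.130² − 0.7375²) = ½·1263·65.55 = 41400 Pa.

ΔP = 41400 Pa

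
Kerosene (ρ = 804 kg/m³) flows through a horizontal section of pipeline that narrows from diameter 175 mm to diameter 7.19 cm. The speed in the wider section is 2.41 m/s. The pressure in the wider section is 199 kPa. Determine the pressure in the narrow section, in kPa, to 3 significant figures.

P₂ ≈ 119 kPa

The volume flow rate is constant, so v₂ = (A₁/A₂)v₁ = (241/40.6)·2.41 = 14.3 m/s.
Along the horizontal streamline, P + ½ρv² is constant.
P₂ = P₁ − ½ρ(v₂² − v₁²) = 199000 − ½·804·(14.3² − 2.41²) = 199000 − 79600 = 119000 Pa.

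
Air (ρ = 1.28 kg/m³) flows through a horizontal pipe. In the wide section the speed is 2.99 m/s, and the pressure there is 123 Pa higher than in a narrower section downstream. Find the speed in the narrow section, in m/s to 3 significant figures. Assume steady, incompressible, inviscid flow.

v₂ = 14.2 m/s

Horizontal Bernoulli: P₁ + ½ρv₁² = P₂ + ½ρv₂², so v₂² = v₁² + 2(P₁ − P₂)/ρ.
v₂ = √(2.99² + 2·123/1.28) = √(8.94 + 192) = 14.2 m/s.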